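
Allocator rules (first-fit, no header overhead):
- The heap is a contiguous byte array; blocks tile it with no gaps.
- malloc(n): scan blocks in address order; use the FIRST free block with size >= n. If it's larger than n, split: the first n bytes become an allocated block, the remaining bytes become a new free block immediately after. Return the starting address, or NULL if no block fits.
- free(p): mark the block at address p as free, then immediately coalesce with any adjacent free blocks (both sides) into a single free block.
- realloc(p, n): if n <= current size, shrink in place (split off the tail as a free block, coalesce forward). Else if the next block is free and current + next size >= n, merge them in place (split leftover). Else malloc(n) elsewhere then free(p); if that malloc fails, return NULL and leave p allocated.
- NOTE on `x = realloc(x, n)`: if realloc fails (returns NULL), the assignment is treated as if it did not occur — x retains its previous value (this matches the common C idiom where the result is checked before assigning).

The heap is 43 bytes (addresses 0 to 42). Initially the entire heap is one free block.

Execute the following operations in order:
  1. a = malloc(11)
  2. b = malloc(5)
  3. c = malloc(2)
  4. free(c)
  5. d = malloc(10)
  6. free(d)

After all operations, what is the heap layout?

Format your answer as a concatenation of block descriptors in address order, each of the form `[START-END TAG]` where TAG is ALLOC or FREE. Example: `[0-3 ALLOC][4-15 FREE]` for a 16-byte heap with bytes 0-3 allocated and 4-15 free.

Op 1: a = malloc(11) -> a = 0; heap: [0-10 ALLOC][11-42 FREE]
Op 2: b = malloc(5) -> b = 11; heap: [0-10 ALLOC][11-15 ALLOC][16-42 FREE]
Op 3: c = malloc(2) -> c = 16; heap: [0-10 ALLOC][11-15 ALLOC][16-17 ALLOC][18-42 FREE]
Op 4: free(c) -> (freed c); heap: [0-10 ALLOC][11-15 ALLOC][16-42 FREE]
Op 5: d = malloc(10) -> d = 16; heap: [0-10 ALLOC][11-15 ALLOC][16-25 ALLOC][26-42 FREE]
Op 6: free(d) -> (freed d); heap: [0-10 ALLOC][11-15 ALLOC][16-42 FREE]

Answer: [0-10 ALLOC][11-15 ALLOC][16-42 FREE]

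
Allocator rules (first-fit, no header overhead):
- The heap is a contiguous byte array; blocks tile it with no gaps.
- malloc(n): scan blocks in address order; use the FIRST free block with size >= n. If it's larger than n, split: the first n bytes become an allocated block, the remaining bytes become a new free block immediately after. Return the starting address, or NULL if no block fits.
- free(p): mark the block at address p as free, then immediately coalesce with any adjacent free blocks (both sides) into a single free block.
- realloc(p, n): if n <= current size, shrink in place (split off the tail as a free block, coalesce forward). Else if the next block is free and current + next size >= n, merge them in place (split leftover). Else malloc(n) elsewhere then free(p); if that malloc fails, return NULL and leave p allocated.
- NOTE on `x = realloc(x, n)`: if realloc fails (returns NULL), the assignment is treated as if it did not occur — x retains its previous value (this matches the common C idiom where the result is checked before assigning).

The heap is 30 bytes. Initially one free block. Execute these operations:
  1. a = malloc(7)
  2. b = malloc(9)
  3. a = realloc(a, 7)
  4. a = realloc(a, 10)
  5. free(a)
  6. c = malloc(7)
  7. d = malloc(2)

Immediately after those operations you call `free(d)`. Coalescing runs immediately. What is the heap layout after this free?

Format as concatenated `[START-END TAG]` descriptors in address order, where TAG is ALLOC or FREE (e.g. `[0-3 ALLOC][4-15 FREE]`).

Answer: [0-6 ALLOC][7-15 ALLOC][16-29 FREE]

Derivation:
Op 1: a = malloc(7) -> a = 0; heap: [0-6 ALLOC][7-29 FREE]
Op 2: b = malloc(9) -> b = 7; heap: [0-6 ALLOC][7-15 ALLOC][16-29 FREE]
Op 3: a = realloc(a, 7) -> a = 0; heap: [0-6 ALLOC][7-15 ALLOC][16-29 FREE]
Op 4: a = realloc(a, 10) -> a = 16; heap: [0-6 FREE][7-15 ALLOC][16-25 ALLOC][26-29 FREE]
Op 5: free(a) -> (freed a); heap: [0-6 FREE][7-15 ALLOC][16-29 FREE]
Op 6: c = malloc(7) -> c = 0; heap: [0-6 ALLOC][7-15 ALLOC][16-29 FREE]
Op 7: d = malloc(2) -> d = 16; heap: [0-6 ALLOC][7-15 ALLOC][16-17 ALLOC][18-29 FREE]
free(d): d = 16 -> block [16-17 ALLOC]; mark free, coalesce with adjacent free neighbors -> [0-6 ALLOC][7-15 ALLOC][16-29 FREE]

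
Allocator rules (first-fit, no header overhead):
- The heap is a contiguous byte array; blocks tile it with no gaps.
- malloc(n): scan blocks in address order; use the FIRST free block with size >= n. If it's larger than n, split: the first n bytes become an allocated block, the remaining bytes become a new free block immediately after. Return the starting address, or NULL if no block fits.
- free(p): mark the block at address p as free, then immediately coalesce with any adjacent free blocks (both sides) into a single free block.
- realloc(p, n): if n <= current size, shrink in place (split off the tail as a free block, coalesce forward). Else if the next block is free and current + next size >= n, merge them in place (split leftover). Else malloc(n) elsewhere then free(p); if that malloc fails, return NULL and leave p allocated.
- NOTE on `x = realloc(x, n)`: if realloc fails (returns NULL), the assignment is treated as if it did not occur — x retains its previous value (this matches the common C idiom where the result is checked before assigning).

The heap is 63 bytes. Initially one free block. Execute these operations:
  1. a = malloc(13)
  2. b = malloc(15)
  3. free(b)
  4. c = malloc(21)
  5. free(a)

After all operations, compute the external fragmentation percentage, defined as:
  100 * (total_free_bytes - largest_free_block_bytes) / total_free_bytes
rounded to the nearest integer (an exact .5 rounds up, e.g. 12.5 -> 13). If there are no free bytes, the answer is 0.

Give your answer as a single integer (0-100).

Op 1: a = malloc(13) -> a = 0; heap: [0-12 ALLOC][13-62 FREE]
Op 2: b = malloc(15) -> b = 13; heap: [0-12 ALLOC][13-27 ALLOC][28-62 FREE]
Op 3: free(b) -> (freed b); heap: [0-12 ALLOC][13-62 FREE]
Op 4: c = malloc(21) -> c = 13; heap: [0-12 ALLOC][13-33 ALLOC][34-62 FREE]
Op 5: free(a) -> (freed a); heap: [0-12 FREE][13-33 ALLOC][34-62 FREE]
Free blocks: [13 29] total_free=42 largest=29 -> 100*(42-29)/42 = 1300/42 ≈ 30.952 -> rounds to 31

Answer: 31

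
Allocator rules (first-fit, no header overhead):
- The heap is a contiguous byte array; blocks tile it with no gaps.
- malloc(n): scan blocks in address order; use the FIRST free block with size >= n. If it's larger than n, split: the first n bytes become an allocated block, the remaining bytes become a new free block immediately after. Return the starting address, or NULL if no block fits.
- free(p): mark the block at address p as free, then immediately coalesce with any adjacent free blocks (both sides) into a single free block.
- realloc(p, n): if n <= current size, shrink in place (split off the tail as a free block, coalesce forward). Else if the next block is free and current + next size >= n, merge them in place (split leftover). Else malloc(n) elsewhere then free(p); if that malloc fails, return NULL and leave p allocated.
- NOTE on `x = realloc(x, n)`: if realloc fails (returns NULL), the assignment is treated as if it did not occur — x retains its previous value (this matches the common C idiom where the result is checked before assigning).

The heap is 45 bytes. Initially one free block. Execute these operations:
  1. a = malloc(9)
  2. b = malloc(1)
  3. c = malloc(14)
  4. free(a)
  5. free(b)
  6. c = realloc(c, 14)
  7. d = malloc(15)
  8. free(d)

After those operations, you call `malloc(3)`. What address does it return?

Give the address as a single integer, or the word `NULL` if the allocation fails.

Op 1: a = malloc(9) -> a = 0; heap: [0-8 ALLOC][9-44 FREE]
Op 2: b = malloc(1) -> b = 9; heap: [0-8 ALLOC][9-9 ALLOC][10-44 FREE]
Op 3: c = malloc(14) -> c = 10; heap: [0-8 ALLOC][9-9 ALLOC][10-23 ALLOC][24-44 FREE]
Op 4: free(a) -> (freed a); heap: [0-8 FREE][9-9 ALLOC][10-23 ALLOC][24-44 FREE]
Op 5: free(b) -> (freed b); heap: [0-9 FREE][10-23 ALLOC][24-44 FREE]
Op 6: c = realloc(c, 14) -> c = 10; heap: [0-9 FREE][10-23 ALLOC][24-44 FREE]
Op 7: d = malloc(15) -> d = 24; heap: [0-9 FREE][10-23 ALLOC][24-38 ALLOC][39-44 FREE]
Op 8: free(d) -> (freed d); heap: [0-9 FREE][10-23 ALLOC][24-44 FREE]
malloc(3): first-fit scan over [0-9 FREE][10-23 ALLOC][24-44 FREE] -> 0

Answer: 0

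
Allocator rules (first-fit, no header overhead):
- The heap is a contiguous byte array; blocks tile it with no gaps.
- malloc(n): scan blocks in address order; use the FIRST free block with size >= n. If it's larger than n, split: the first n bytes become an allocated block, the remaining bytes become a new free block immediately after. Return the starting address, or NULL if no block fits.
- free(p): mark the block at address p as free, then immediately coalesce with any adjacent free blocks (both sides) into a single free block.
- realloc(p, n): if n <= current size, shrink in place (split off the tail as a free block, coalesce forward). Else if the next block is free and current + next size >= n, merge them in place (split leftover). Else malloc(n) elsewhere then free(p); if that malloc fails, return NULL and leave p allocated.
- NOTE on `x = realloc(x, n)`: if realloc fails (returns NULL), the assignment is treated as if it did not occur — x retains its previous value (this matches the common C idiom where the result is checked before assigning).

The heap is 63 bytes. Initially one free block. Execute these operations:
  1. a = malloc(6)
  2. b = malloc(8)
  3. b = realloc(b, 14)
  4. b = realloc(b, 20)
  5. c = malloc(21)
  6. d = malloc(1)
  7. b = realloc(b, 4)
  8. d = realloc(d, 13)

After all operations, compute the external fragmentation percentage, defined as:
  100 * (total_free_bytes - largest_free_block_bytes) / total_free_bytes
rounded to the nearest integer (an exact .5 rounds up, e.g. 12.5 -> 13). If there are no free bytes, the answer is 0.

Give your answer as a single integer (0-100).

Answer: 16

Derivation:
Op 1: a = malloc(6) -> a = 0; heap: [0-5 ALLOC][6-62 FREE]
Op 2: b = malloc(8) -> b = 6; heap: [0-5 ALLOC][6-13 ALLOC][14-62 FREE]
Op 3: b = realloc(b, 14) -> b = 6; heap: [0-5 ALLOC][6-19 ALLOC][20-62 FREE]
Op 4: b = realloc(b, 20) -> b = 6; heap: [0-5 ALLOC][6-25 ALLOC][26-62 FREE]
Op 5: c = malloc(21) -> c = 26; heap: [0-5 ALLOC][6-25 ALLOC][26-46 ALLOC][47-62 FREE]
Op 6: d = malloc(1) -> d = 47; heap: [0-5 ALLOC][6-25 ALLOC][26-46 ALLOC][47-47 ALLOC][48-62 FREE]
Op 7: b = realloc(b, 4) -> b = 6; heap: [0-5 ALLOC][6-9 ALLOC][10-25 FREE][26-46 ALLOC][47-47 ALLOC][48-62 FREE]
Op 8: d = realloc(d, 13) -> d = 47; heap: [0-5 ALLOC][6-9 ALLOC][10-25 FREE][26-46 ALLOC][47-59 ALLOC][60-62 FREE]
Free blocks: [16 3] total_free=19 largest=16 -> 100*(19-16)/19 = 300/19 ≈ 15.789 -> rounds to 16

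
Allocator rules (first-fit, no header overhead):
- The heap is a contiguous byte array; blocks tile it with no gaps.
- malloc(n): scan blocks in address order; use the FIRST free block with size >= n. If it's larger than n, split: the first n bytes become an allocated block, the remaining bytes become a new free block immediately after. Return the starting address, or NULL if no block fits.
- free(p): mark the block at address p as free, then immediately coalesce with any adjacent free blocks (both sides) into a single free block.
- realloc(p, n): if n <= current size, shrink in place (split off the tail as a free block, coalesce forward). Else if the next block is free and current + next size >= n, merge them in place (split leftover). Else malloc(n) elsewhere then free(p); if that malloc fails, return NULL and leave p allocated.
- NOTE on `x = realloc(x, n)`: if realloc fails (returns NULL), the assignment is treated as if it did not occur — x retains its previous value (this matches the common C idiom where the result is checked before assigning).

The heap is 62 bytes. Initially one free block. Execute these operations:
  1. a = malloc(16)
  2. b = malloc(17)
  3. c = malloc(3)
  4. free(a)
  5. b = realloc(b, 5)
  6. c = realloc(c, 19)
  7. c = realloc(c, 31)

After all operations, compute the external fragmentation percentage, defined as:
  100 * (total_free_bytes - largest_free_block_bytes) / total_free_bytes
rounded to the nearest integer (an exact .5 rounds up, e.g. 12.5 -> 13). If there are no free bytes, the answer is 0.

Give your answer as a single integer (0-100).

Answer: 58

Derivation:
Op 1: a = malloc(16) -> a = 0; heap: [0-15 ALLOC][16-61 FREE]
Op 2: b = malloc(17) -> b = 16; heap: [0-15 ALLOC][16-32 ALLOC][33-61 FREE]
Op 3: c = malloc(3) -> c = 33; heap: [0-15 ALLOC][16-32 ALLOC][33-35 ALLOC][36-61 FREE]
Op 4: free(a) -> (freed a); heap: [0-15 FREE][16-32 ALLOC][33-35 ALLOC][36-61 FREE]
Op 5: b = realloc(b, 5) -> b = 16; heap: [0-15 FREE][16-20 ALLOC][21-32 FREE][33-35 ALLOC][36-61 FREE]
Op 6: c = realloc(c, 19) -> c = 33; heap: [0-15 FREE][16-20 ALLOC][21-32 FREE][33-51 ALLOC][52-61 FREE]
Op 7: c = realloc(c, 31) -> NULL (c unchanged); heap: [0-15 FREE][16-20 ALLOC][21-32 FREE][33-51 ALLOC][52-61 FREE]
Free blocks: [16 12 10] total_free=38 largest=16 -> 100*(38-16)/38 = 2200/38 ≈ 57.895 -> rounds to 58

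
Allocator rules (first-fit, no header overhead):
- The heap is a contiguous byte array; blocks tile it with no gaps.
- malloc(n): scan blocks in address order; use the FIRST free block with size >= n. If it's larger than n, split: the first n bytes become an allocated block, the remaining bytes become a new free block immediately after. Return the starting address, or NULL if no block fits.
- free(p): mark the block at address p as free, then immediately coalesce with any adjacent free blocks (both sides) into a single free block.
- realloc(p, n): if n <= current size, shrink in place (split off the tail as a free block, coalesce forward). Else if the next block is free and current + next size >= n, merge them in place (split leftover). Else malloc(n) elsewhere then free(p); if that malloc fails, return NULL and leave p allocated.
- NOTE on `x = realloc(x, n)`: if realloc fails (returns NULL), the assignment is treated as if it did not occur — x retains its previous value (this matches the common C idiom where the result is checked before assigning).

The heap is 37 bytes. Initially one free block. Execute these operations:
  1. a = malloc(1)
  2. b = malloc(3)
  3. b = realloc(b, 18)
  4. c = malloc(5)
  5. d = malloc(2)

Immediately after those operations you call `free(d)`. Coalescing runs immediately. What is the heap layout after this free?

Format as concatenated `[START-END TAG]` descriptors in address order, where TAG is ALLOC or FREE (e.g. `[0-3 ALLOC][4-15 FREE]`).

Answer: [0-0 ALLOC][1-18 ALLOC][19-23 ALLOC][24-36 FREE]

Derivation:
Op 1: a = malloc(1) -> a = 0; heap: [0-0 ALLOC][1-36 FREE]
Op 2: b = malloc(3) -> b = 1; heap: [0-0 ALLOC][1-3 ALLOC][4-36 FREE]
Op 3: b = realloc(b, 18) -> b = 1; heap: [0-0 ALLOC][1-18 ALLOC][19-36 FREE]
Op 4: c = malloc(5) -> c = 19; heap: [0-0 ALLOC][1-18 ALLOC][19-23 ALLOC][24-36 FREE]
Op 5: d = malloc(2) -> d = 24; heap: [0-0 ALLOC][1-18 ALLOC][19-23 ALLOC][24-25 ALLOC][26-36 FREE]
free(d): d = 24 -> block [24-25 ALLOC]; mark free, coalesce with adjacent free neighbors -> [0-0 ALLOC][1-18 ALLOC][19-23 ALLOC][24-36 FREE]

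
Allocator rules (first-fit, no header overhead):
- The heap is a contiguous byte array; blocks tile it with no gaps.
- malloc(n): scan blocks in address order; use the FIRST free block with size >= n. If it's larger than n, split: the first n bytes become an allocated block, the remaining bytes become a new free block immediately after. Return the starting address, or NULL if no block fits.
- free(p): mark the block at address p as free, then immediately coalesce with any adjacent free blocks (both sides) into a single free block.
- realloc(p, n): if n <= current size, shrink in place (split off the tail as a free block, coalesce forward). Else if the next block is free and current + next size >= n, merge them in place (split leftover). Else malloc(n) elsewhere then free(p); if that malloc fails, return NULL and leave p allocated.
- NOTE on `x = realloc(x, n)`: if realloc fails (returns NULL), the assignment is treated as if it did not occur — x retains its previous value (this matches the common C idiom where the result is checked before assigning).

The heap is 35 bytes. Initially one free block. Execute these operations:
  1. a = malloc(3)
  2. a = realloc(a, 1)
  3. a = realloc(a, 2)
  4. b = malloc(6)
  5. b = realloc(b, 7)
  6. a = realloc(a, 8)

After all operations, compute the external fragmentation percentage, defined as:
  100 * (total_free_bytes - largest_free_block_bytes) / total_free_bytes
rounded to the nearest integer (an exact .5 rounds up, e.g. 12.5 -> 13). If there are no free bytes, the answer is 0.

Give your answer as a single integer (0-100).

Op 1: a = malloc(3) -> a = 0; heap: [0-2 ALLOC][3-34 FREE]
Op 2: a = realloc(a, 1) -> a = 0; heap: [0-0 ALLOC][1-34 FREE]
Op 3: a = realloc(a, 2) -> a = 0; heap: [0-1 ALLOC][2-34 FREE]
Op 4: b = malloc(6) -> b = 2; heap: [0-1 ALLOC][2-7 ALLOC][8-34 FREE]
Op 5: b = realloc(b, 7) -> b = 2; heap: [0-1 ALLOC][2-8 ALLOC][9-34 FREE]
Op 6: a = realloc(a, 8) -> a = 9; heap: [0-1 FREE][2-8 ALLOC][9-16 ALLOC][17-34 FREE]
Free blocks: [2 18] total_free=20 largest=18 -> 100*(20-18)/20 = 200/20 = 10

Answer: 10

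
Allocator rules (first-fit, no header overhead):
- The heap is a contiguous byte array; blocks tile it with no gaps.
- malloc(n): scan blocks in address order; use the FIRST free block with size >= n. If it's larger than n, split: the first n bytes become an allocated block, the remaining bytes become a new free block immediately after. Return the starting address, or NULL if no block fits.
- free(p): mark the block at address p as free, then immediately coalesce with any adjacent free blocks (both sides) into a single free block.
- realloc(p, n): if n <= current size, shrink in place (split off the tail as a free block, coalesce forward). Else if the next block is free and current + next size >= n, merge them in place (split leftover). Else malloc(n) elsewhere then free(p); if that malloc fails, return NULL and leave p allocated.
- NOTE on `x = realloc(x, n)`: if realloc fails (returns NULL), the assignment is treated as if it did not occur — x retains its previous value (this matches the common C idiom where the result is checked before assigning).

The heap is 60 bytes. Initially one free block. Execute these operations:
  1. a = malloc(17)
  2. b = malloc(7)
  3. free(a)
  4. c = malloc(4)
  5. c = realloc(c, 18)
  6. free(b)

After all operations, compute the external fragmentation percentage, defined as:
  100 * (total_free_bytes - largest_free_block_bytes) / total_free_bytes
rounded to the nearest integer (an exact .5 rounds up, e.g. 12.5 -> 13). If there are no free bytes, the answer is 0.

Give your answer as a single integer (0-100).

Op 1: a = malloc(17) -> a = 0; heap: [0-16 ALLOC][17-59 FREE]
Op 2: b = malloc(7) -> b = 17; heap: [0-16 ALLOC][17-23 ALLOC][24-59 FREE]
Op 3: free(a) -> (freed a); heap: [0-16 FREE][17-23 ALLOC][24-59 FREE]
Op 4: c = malloc(4) -> c = 0; heap: [0-3 ALLOC][4-16 FREE][17-23 ALLOC][24-59 FREE]
Op 5: c = realloc(c, 18) -> c = 24; heap: [0-16 FREE][17-23 ALLOC][24-41 ALLOC][42-59 FREE]
Op 6: free(b) -> (freed b); heap: [0-23 FREE][24-41 ALLOC][42-59 FREE]
Free blocks: [24 18] total_free=42 largest=24 -> 100*(42-24)/42 = 1800/42 ≈ 42.857 -> rounds to 43

Answer: 43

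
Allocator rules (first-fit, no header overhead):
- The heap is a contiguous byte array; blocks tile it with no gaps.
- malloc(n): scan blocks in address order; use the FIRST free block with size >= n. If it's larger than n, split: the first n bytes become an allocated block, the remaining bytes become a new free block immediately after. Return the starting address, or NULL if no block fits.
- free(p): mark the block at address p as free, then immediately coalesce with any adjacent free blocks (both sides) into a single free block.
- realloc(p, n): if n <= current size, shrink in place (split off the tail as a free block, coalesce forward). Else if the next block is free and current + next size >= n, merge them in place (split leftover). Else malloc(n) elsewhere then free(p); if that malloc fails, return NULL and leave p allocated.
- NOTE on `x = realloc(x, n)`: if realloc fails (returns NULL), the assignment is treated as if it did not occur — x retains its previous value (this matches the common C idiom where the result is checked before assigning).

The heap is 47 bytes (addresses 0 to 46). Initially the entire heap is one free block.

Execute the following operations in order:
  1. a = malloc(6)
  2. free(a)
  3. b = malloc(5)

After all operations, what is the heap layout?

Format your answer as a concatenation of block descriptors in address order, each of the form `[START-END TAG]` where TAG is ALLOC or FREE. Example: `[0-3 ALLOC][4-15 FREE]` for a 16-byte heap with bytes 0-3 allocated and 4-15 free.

Op 1: a = malloc(6) -> a = 0; heap: [0-5 ALLOC][6-46 FREE]
Op 2: free(a) -> (freed a); heap: [0-46 FREE]
Op 3: b = malloc(5) -> b = 0; heap: [0-4 ALLOC][5-46 FREE]

Answer: [0-4 ALLOC][5-46 FREE]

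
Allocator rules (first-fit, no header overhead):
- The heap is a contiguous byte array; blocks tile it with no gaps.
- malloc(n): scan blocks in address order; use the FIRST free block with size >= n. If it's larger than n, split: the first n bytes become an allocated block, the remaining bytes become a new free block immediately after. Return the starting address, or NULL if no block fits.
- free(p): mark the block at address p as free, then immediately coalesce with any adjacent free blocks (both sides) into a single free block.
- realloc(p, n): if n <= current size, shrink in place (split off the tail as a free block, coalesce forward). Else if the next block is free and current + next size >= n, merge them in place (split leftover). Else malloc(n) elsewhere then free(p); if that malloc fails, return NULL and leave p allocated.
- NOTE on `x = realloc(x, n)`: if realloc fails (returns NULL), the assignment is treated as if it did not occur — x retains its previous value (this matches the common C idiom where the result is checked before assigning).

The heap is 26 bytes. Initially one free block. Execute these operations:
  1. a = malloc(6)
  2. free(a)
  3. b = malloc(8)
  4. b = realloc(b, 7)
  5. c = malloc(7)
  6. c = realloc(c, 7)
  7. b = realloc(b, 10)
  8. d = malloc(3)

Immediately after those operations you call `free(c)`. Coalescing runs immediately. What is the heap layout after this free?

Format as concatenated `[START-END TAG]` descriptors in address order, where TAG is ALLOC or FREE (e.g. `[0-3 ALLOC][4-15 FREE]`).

Answer: [0-2 ALLOC][3-13 FREE][14-23 ALLOC][24-25 FREE]

Derivation:
Op 1: a = malloc(6) -> a = 0; heap: [0-5 ALLOC][6-25 FREE]
Op 2: free(a) -> (freed a); heap: [0-25 FREE]
Op 3: b = malloc(8) -> b = 0; heap: [0-7 ALLOC][8-25 FREE]
Op 4: b = realloc(b, 7) -> b = 0; heap: [0-6 ALLOC][7-25 FREE]
Op 5: c = malloc(7) -> c = 7; heap: [0-6 ALLOC][7-13 ALLOC][14-25 FREE]
Op 6: c = realloc(c, 7) -> c = 7; heap: [0-6 ALLOC][7-13 ALLOC][14-25 FREE]
Op 7: b = realloc(b, 10) -> b = 14; heap: [0-6 FREE][7-13 ALLOC][14-23 ALLOC][24-25 FREE]
Op 8: d = malloc(3) -> d = 0; heap: [0-2 ALLOC][3-6 FREE][7-13 ALLOC][14-23 ALLOC][24-25 FREE]
free(c): c = 7 -> block [7-13 ALLOC]; mark free, coalesce with adjacent free neighbors -> [0-2 ALLOC][3-13 FREE][14-23 ALLOC][24-25 FREE]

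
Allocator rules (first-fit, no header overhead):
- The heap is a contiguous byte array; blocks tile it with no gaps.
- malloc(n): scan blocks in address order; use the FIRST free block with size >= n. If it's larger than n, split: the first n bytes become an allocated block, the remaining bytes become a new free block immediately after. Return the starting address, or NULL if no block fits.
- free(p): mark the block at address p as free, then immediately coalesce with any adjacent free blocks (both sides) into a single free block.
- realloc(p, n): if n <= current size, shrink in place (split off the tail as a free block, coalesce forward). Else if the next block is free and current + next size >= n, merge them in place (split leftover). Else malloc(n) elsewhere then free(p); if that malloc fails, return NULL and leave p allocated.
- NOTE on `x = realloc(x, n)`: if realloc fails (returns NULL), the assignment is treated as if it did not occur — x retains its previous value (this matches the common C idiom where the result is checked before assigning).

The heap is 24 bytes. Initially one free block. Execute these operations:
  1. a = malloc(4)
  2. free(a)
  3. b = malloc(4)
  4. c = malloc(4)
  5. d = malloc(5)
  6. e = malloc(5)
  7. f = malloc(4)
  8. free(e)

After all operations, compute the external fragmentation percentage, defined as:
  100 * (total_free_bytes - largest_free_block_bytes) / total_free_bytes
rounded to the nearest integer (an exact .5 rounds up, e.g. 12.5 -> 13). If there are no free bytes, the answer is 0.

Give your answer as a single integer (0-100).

Answer: 29

Derivation:
Op 1: a = malloc(4) -> a = 0; heap: [0-3 ALLOC][4-23 FREE]
Op 2: free(a) -> (freed a); heap: [0-23 FREE]
Op 3: b = malloc(4) -> b = 0; heap: [0-3 ALLOC][4-23 FREE]
Op 4: c = malloc(4) -> c = 4; heap: [0-3 ALLOC][4-7 ALLOC][8-23 FREE]
Op 5: d = malloc(5) -> d = 8; heap: [0-3 ALLOC][4-7 ALLOC][8-12 ALLOC][13-23 FREE]
Op 6: e = malloc(5) -> e = 13; heap: [0-3 ALLOC][4-7 ALLOC][8-12 ALLOC][13-17 ALLOC][18-23 FREE]
Op 7: f = malloc(4) -> f = 18; heap: [0-3 ALLOC][4-7 ALLOC][8-12 ALLOC][13-17 ALLOC][18-21 ALLOC][22-23 FREE]
Op 8: free(e) -> (freed e); heap: [0-3 ALLOC][4-7 ALLOC][8-12 ALLOC][13-17 FREE][18-21 ALLOC][22-23 FREE]
Free blocks: [5 2] total_free=7 largest=5 -> 100*(7-5)/7 = 200/7 ≈ 28.571 -> rounds to 29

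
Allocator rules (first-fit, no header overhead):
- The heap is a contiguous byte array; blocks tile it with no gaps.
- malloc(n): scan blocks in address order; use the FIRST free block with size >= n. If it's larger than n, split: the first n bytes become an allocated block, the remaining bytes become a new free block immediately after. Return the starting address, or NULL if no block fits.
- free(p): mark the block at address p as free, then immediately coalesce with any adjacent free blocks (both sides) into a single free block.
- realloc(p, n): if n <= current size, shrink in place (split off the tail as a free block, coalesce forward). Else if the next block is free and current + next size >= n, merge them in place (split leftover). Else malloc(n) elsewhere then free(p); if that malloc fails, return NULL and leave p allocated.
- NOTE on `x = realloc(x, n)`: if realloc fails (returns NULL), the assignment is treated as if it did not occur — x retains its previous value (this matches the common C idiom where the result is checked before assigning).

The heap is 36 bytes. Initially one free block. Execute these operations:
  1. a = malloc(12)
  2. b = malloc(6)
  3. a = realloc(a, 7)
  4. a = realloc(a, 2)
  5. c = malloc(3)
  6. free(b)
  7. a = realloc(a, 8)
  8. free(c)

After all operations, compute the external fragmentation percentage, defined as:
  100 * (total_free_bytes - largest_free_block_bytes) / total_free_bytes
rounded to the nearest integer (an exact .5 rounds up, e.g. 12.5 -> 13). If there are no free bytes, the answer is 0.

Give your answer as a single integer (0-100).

Answer: 18

Derivation:
Op 1: a = malloc(12) -> a = 0; heap: [0-11 ALLOC][12-35 FREE]
Op 2: b = malloc(6) -> b = 12; heap: [0-11 ALLOC][12-17 ALLOC][18-35 FREE]
Op 3: a = realloc(a, 7) -> a = 0; heap: [0-6 ALLOC][7-11 FREE][12-17 ALLOC][18-35 FREE]
Op 4: a = realloc(a, 2) -> a = 0; heap: [0-1 ALLOC][2-11 FREE][12-17 ALLOC][18-35 FREE]
Op 5: c = malloc(3) -> c = 2; heap: [0-1 ALLOC][2-4 ALLOC][5-11 FREE][12-17 ALLOC][18-35 FREE]
Op 6: free(b) -> (freed b); heap: [0-1 ALLOC][2-4 ALLOC][5-35 FREE]
Op 7: a = realloc(a, 8) -> a = 5; heap: [0-1 FREE][2-4 ALLOC][5-12 ALLOC][13-35 FREE]
Op 8: free(c) -> (freed c); heap: [0-4 FREE][5-12 ALLOC][13-35 FREE]
Free blocks: [5 23] total_free=28 largest=23 -> 100*(28-23)/28 = 500/28 ≈ 17.857 -> rounds to 18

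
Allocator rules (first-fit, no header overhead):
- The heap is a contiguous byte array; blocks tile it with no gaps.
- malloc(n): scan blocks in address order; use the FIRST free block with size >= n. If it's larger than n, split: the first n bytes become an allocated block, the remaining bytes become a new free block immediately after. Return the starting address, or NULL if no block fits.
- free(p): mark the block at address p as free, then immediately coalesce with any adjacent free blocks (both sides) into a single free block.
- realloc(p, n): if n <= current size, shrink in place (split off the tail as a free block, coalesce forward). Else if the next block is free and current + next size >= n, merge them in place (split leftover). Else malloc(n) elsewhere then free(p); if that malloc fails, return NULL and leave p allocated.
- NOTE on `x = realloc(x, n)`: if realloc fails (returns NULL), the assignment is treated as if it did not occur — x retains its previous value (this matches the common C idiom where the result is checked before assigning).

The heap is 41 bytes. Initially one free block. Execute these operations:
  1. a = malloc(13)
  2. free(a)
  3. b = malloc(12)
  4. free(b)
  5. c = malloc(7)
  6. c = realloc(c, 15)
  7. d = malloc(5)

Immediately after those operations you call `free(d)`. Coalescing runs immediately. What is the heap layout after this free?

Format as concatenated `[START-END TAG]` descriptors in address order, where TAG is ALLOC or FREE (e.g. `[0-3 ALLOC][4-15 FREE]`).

Answer: [0-14 ALLOC][15-40 FREE]

Derivation:
Op 1: a = malloc(13) -> a = 0; heap: [0-12 ALLOC][13-40 FREE]
Op 2: free(a) -> (freed a); heap: [0-40 FREE]
Op 3: b = malloc(12) -> b = 0; heap: [0-11 ALLOC][12-40 FREE]
Op 4: free(b) -> (freed b); heap: [0-40 FREE]
Op 5: c = malloc(7) -> c = 0; heap: [0-6 ALLOC][7-40 FREE]
Op 6: c = realloc(c, 15) -> c = 0; heap: [0-14 ALLOC][15-40 FREE]
Op 7: d = malloc(5) -> d = 15; heap: [0-14 ALLOC][15-19 ALLOC][20-40 FREE]
free(d): d = 15 -> block [15-19 ALLOC]; mark free, coalesce with adjacent free neighbors -> [0-14 ALLOC][15-40 FREE]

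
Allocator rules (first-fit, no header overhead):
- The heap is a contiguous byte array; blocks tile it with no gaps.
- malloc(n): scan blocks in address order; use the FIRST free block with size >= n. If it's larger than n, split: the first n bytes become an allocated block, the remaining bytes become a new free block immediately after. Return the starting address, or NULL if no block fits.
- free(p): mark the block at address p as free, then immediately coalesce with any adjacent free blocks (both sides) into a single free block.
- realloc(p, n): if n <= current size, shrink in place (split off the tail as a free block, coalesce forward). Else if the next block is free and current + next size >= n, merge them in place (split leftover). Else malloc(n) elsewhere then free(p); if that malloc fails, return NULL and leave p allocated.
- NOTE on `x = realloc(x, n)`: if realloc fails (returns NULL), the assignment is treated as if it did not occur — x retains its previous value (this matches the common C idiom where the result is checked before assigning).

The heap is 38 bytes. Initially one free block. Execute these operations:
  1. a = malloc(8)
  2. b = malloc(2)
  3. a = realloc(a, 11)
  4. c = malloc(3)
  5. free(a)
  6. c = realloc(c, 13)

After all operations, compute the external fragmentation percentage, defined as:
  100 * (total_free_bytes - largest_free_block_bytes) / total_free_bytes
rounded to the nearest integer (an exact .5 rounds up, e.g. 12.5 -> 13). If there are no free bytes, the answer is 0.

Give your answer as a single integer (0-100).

Answer: 35

Derivation:
Op 1: a = malloc(8) -> a = 0; heap: [0-7 ALLOC][8-37 FREE]
Op 2: b = malloc(2) -> b = 8; heap: [0-7 ALLOC][8-9 ALLOC][10-37 FREE]
Op 3: a = realloc(a, 11) -> a = 10; heap: [0-7 FREE][8-9 ALLOC][10-20 ALLOC][21-37 FREE]
Op 4: c = malloc(3) -> c = 0; heap: [0-2 ALLOC][3-7 FREE][8-9 ALLOC][10-20 ALLOC][21-37 FREE]
Op 5: free(a) -> (freed a); heap: [0-2 ALLOC][3-7 FREE][8-9 ALLOC][10-37 FREE]
Op 6: c = realloc(c, 13) -> c = 10; heap: [0-7 FREE][8-9 ALLOC][10-22 ALLOC][23-37 FREE]
Free blocks: [8 15] total_free=23 largest=15 -> 100*(23-15)/23 = 800/23 ≈ 34.783 -> rounds to 35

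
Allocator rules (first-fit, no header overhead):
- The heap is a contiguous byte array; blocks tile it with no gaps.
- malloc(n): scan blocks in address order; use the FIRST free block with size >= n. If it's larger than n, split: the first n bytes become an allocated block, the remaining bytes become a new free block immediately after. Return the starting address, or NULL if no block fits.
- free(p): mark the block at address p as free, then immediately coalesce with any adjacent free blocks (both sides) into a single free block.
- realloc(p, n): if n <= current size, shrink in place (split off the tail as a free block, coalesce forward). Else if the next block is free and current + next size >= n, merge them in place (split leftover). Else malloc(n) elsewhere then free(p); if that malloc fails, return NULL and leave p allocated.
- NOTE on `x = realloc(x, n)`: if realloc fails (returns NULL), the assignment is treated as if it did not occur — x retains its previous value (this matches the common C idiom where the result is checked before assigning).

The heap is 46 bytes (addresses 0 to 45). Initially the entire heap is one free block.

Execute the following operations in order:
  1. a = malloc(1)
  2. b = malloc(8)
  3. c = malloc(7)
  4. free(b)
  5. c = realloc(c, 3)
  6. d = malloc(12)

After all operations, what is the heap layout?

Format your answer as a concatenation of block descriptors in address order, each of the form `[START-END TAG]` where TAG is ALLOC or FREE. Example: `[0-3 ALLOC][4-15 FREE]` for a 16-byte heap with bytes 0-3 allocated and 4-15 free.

Answer: [0-0 ALLOC][1-8 FREE][9-11 ALLOC][12-23 ALLOC][24-45 FREE]

Derivation:
Op 1: a = malloc(1) -> a = 0; heap: [0-0 ALLOC][1-45 FREE]
Op 2: b = malloc(8) -> b = 1; heap: [0-0 ALLOC][1-8 ALLOC][9-45 FREE]
Op 3: c = malloc(7) -> c = 9; heap: [0-0 ALLOC][1-8 ALLOC][9-15 ALLOC][16-45 FREE]
Op 4: free(b) -> (freed b); heap: [0-0 ALLOC][1-8 FREE][9-15 ALLOC][16-45 FREE]
Op 5: c = realloc(c, 3) -> c = 9; heap: [0-0 ALLOC][1-8 FREE][9-11 ALLOC][12-45 FREE]
Op 6: d = malloc(12) -> d = 12; heap: [0-0 ALLOC][1-8 FREE][9-11 ALLOC][12-23 ALLOC][24-45 FREE]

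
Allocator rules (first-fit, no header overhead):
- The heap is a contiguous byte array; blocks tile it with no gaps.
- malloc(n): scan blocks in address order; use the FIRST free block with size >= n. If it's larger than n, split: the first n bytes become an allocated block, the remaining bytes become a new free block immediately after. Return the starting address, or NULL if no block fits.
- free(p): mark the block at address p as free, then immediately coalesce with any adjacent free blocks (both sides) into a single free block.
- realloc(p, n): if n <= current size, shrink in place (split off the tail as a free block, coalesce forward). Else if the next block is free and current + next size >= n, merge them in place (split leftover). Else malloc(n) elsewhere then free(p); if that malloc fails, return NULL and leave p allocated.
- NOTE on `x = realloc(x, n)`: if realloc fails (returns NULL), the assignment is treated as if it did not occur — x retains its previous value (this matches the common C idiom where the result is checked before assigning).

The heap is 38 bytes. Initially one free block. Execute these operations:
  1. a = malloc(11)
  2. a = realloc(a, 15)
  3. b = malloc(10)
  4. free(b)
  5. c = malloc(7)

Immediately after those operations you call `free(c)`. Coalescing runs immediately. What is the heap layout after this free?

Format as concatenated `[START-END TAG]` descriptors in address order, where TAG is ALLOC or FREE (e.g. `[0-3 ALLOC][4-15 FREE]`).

Op 1: a = malloc(11) -> a = 0; heap: [0-10 ALLOC][11-37 FREE]
Op 2: a = realloc(a, 15) -> a = 0; heap: [0-14 ALLOC][15-37 FREE]
Op 3: b = malloc(10) -> b = 15; heap: [0-14 ALLOC][15-24 ALLOC][25-37 FREE]
Op 4: free(b) -> (freed b); heap: [0-14 ALLOC][15-37 FREE]
Op 5: c = malloc(7) -> c = 15; heap: [0-14 ALLOC][15-21 ALLOC][22-37 FREE]
free(c): c = 15 -> block [15-21 ALLOC]; mark free, coalesce with adjacent free neighbors -> [0-14 ALLOC][15-37 FREE]

Answer: [0-14 ALLOC][15-37 FREE]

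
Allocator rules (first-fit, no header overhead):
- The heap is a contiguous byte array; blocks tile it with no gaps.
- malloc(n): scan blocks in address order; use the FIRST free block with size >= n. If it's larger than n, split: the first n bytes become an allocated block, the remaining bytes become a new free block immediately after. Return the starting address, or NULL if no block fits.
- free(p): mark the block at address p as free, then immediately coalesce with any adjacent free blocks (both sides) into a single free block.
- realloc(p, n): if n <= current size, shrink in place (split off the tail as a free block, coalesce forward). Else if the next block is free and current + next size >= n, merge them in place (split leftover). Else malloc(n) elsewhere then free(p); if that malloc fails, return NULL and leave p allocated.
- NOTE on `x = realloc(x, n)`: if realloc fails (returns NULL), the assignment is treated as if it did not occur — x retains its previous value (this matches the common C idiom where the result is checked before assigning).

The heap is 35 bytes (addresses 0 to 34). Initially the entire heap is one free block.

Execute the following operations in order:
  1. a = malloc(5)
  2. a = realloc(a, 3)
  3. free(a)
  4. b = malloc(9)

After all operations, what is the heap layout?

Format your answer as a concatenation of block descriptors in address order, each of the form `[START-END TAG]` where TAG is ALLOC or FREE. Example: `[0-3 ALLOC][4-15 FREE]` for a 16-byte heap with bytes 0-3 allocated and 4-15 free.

Op 1: a = malloc(5) -> a = 0; heap: [0-4 ALLOC][5-34 FREE]
Op 2: a = realloc(a, 3) -> a = 0; heap: [0-2 ALLOC][3-34 FREE]
Op 3: free(a) -> (freed a); heap: [0-34 FREE]
Op 4: b = malloc(9) -> b = 0; heap: [0-8 ALLOC][9-34 FREE]

Answer: [0-8 ALLOC][9-34 FREE]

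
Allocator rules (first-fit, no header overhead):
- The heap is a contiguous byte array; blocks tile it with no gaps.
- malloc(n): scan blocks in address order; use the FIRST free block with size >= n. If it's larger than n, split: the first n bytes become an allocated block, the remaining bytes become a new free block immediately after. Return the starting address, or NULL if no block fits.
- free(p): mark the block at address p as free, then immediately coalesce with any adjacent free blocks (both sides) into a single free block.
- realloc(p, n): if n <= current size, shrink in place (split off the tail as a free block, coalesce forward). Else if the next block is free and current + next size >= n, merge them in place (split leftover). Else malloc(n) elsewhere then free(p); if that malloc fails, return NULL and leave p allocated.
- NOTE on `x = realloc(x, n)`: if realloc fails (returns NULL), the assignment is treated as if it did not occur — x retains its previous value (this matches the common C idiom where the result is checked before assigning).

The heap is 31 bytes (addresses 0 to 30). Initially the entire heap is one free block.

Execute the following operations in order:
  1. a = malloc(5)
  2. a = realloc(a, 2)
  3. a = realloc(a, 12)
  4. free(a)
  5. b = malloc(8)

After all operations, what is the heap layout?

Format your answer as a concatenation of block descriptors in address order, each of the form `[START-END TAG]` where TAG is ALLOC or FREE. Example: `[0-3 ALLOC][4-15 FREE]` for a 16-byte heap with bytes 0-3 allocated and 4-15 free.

Answer: [0-7 ALLOC][8-30 FREE]

Derivation:
Op 1: a = malloc(5) -> a = 0; heap: [0-4 ALLOC][5-30 FREE]
Op 2: a = realloc(a, 2) -> a = 0; heap: [0-1 ALLOC][2-30 FREE]
Op 3: a = realloc(a, 12) -> a = 0; heap: [0-11 ALLOC][12-30 FREE]
Op 4: free(a) -> (freed a); heap: [0-30 FREE]
Op 5: b = malloc(8) -> b = 0; heap: [0-7 ALLOC][8-30 FREE]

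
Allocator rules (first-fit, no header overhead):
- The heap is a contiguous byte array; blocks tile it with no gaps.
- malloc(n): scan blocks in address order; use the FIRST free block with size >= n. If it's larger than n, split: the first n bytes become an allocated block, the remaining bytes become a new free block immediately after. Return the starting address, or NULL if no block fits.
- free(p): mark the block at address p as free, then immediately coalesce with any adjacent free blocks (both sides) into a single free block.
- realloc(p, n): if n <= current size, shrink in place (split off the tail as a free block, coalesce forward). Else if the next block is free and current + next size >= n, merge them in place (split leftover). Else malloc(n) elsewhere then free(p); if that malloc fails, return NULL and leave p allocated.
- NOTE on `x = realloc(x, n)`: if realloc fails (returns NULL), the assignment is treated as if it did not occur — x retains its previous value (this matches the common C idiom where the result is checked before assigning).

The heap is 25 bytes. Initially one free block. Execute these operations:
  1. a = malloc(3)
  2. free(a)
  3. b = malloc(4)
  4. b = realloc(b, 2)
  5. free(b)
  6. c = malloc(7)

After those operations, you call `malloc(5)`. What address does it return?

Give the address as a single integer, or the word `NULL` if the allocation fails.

Answer: 7

Derivation:
Op 1: a = malloc(3) -> a = 0; heap: [0-2 ALLOC][3-24 FREE]
Op 2: free(a) -> (freed a); heap: [0-24 FREE]
Op 3: b = malloc(4) -> b = 0; heap: [0-3 ALLOC][4-24 FREE]
Op 4: b = realloc(b, 2) -> b = 0; heap: [0-1 ALLOC][2-24 FREE]
Op 5: free(b) -> (freed b); heap: [0-24 FREE]
Op 6: c = malloc(7) -> c = 0; heap: [0-6 ALLOC][7-24 FREE]
malloc(5): first-fit scan over [0-6 ALLOC][7-24 FREE] -> 7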